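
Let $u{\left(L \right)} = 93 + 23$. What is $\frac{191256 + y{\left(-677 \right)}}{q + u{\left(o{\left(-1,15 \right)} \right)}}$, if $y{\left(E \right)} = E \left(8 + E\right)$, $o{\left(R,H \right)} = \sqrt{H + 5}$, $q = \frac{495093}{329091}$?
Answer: $\frac{70663406793}{12889883} \approx 5482.1$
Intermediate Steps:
$q = \frac{165031}{109697}$ ($q = 495093 \cdot \frac{1}{329091} = \frac{165031}{109697} \approx 1.5044$)
$o{\left(R,H \right)} = \sqrt{5 + H}$
$u{\left(L \right)} = 116$
$\frac{191256 + y{\left(-677 \right)}}{q + u{\left(o{\left(-1,15 \right)} \right)}} = \frac{191256 - 677 \left(8 - 677\right)}{\frac{165031}{109697} + 116} = \frac{191256 - -452913}{\frac{12889883}{109697}} = \left(191256 + 452913\right) \frac{109697}{12889883} = 644169 \cdot \frac{109697}{12889883} = \frac{70663406793}{12889883}$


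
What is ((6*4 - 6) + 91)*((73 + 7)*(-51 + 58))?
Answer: 61040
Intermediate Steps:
((6*4 - 6) + 91)*((73 + 7)*(-51 + 58)) = ((24 - 6) + 91)*(80*7) = (18 + 91)*560 = 109*560 = 61040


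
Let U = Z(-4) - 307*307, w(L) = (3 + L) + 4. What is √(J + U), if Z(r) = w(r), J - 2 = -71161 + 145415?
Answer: I*√19990 ≈ 141.39*I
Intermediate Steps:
w(L) = 7 + L
J = 74256 (J = 2 + (-71161 + 145415) = 2 + 74254 = 74256)
Z(r) = 7 + r
U = -94246 (U = (7 - 4) - 307*307 = 3 - 94249 = -94246)
√(J + U) = √(74256 - 94246) = √(-19990) = I*√19990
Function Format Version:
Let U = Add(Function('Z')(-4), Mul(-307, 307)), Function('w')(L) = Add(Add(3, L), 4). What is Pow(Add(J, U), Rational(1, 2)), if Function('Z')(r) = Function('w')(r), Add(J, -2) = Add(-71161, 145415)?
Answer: Mul(I, Pow(19990, Rational(1, 2))) ≈ Mul(141.39, I)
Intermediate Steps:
Function('w')(L) = Add(7, L)
J = 74256 (J = Add(2, Add(-71161, 145415)) = Add(2, 74254) = 74256)
Function('Z')(r) = Add(7, r)
U = -94246 (U = Add(Add(7, -4), Mul(-307, 307)) = Add(3, -94249) = -94246)
Pow(Add(J, U), Rational(1, 2)) = Pow(Add(74256, -94246), Rational(1, 2)) = Pow(-19990, Rational(1, 2)) = Mul(I, Pow(19990, Rational(1, 2)))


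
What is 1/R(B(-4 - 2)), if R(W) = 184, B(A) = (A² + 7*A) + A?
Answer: 1/184 ≈ 0.0054348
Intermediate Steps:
B(A) = A² + 8*A
1/R(B(-4 - 2)) = 1/184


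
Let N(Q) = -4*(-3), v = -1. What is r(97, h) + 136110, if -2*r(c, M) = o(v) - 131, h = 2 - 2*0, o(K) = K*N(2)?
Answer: 272363/2 ≈ 1.3618e+5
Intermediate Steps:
N(Q) = 12
o(K) = 12*K (o(K) = K*12 = 12*K)
h = 2 (h = 2 + 0 = 2)
r(c, M) = 143/2 (r(c, M) = -(12*(-1) - 131)/2 = -(-12 - 131)/2 = -1/2*(-143) = 143/2)
r(97, h) + 136110 = 143/2 + 136110 = 272363/2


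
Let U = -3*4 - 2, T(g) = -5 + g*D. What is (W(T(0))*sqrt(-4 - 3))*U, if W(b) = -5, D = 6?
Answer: 70*I*sqrt(7) ≈ 185.2*I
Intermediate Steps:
T(g) = -5 + 6*g (T(g) = -5 + g*6 = -5 + 6*g)
U = -14 (U = -12 - 2 = -14)
(W(T(0))*sqrt(-4 - 3))*U = -5*sqrt(-4 - 3)*(-14) = -5*I*sqrt(7)*(-14) = 70*I*sqrt(7)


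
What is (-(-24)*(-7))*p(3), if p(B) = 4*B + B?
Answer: -2520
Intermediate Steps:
p(B) = 5*B
(-(-24)*(-7))*p(3) = (-(-24)*(-7))*(5*3) = -8*21*15 = -168*15 = -2520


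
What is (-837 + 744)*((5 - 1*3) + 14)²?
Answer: -23808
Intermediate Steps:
(-837 + 744)*((5 - 1*3) + 14)² = -93*((5 - 3) + 14)² = -93*(2 + 14)² = -93*16² = -93*256 = -23808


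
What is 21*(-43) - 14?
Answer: -917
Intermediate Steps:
21*(-43) - 14 = -903 - 14 = -917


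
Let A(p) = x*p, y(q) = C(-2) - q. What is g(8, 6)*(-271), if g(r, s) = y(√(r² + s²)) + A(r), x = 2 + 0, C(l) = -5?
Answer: -271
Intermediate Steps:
x = 2
y(q) = -5 - q
A(p) = 2*p
g(r, s) = -5 - √(r² + s²) + 2*r (g(r, s) = (-5 - √(r² + s²)) + 2*r = -5 - √(r² + s²) + 2*r)
g(8, 6)*(-271) = (-5 - √(8² + 6²) + 2*8)*(-271) = (-5 - √(64 + 36) + 16)*(-271) = (-5 - √100 + 16)*(-271) = (-5 - 1*10 + 16)*(-271) = (-5 - 10 + 16)*(-271) = 1*(-271) = -271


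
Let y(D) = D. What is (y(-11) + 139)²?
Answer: 16384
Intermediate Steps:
(y(-11) + 139)² = (-11 + 139)² = 128² = 16384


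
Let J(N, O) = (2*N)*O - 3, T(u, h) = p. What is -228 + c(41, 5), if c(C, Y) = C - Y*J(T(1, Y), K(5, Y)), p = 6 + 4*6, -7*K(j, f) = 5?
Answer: 296/7 ≈ 42.286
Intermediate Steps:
K(j, f) = -5/7 (K(j, f) = -⅐*5 = -5/7)
p = 30 (p = 6 + 24 = 30)
T(u, h) = 30
J(N, O) = -3 + 2*N*O (J(N, O) = 2*N*O - 3 = -3 + 2*N*O)
c(C, Y) = C + 321*Y/7 (c(C, Y) = C - Y*(-3 + 2*30*(-5/7)) = C - Y*(-3 - 300/7) = C - Y*(-321)/7 = C - (-321)*Y/7 = C + 321*Y/7)
-228 + c(41, 5) = -228 + (41 + (321/7)*5) = -228 + (41 + 1605/7) = -228 + 1892/7 = 296/7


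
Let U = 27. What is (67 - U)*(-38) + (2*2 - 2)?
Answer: -1518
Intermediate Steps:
(67 - U)*(-38) + (2*2 - 2) = (67 - 1*27)*(-38) + (2*2 - 2) = (67 - 27)*(-38) + (4 - 2) = 40*(-38) + 2 = -1520 + 2 = -1518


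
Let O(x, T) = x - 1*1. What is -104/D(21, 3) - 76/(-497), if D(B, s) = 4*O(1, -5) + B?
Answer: -7156/1491 ≈ -4.7995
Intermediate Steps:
O(x, T) = -1 + x (O(x, T) = x - 1 = -1 + x)
D(B, s) = B (D(B, s) = 4*(-1 + 1) + B = 4*0 + B = 0 + B = B)
-104/D(21, 3) - 76/(-497) = -104/21 - 76/(-497) = -104*1/21 - 76*(-1/497) = -104/21 + 76/497 = -7156/1491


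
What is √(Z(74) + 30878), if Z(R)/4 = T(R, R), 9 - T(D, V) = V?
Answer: 27*√42 ≈ 174.98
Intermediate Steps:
T(D, V) = 9 - V
Z(R) = 36 - 4*R (Z(R) = 4*(9 - R) = 36 - 4*R)
√(Z(74) + 30878) = √((36 - 4*74) + 30878) = √((36 - 296) + 30878) = √(-260 + 30878) = √30618 = 27*√42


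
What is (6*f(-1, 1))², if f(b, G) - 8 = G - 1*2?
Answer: 1764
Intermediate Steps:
f(b, G) = 6 + G (f(b, G) = 8 + (G - 1*2) = 8 + (G - 2) = 8 + (-2 + G) = 6 + G)
(6*f(-1, 1))² = (6*(6 + 1))² = (6*7)² = 42² = 1764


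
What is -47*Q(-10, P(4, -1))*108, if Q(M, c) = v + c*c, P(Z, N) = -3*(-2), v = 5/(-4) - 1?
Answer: -171315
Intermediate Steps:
v = -9/4 (v = -1/4*5 - 1 = -5/4 - 1 = -9/4 ≈ -2.2500)
P(Z, N) = 6
Q(M, c) = -9/4 + c**2 (Q(M, c) = -9/4 + c*c = -9/4 + c**2)
-47*Q(-10, P(4, -1))*108 = -47*(-9/4 + 6**2)*108 = -47*(-9/4 + 36)*108 = -47*135/4*108 = -6345/4*108 = -171315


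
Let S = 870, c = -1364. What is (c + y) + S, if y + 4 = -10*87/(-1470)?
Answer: -24373/49 ≈ -497.41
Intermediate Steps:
y = -167/49 (y = -4 - 10*87/(-1470) = -4 - 870*(-1/1470) = -4 + 29/49 = -167/49 ≈ -3.4082)
(c + y) + S = (-1364 - 167/49) + 870 = -67003/49 + 870 = -24373/49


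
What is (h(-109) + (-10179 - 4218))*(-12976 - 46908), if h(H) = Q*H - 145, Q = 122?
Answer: 1667170560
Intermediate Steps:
h(H) = -145 + 122*H (h(H) = 122*H - 145 = -145 + 122*H)
(h(-109) + (-10179 - 4218))*(-12976 - 46908) = ((-145 + 122*(-109)) + (-10179 - 4218))*(-12976 - 46908) = ((-145 - 13298) - 14397)*(-59884) = (-13443 - 14397)*(-59884) = -27840*(-59884) = 1667170560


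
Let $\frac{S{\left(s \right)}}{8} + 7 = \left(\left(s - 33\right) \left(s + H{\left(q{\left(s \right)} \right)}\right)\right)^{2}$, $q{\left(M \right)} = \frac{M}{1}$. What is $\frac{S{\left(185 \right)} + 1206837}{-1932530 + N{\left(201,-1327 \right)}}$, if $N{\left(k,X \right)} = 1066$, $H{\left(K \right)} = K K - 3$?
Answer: $- \frac{218811820874749}{1931464} \approx -1.1329 \cdot 10^{8}$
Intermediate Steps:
$q{\left(M \right)} = M$ ($q{\left(M \right)} = M 1 = M$)
$H{\left(K \right)} = -3 + K^{2}$ ($H{\left(K \right)} = K^{2} - 3 = -3 + K^{2}$)
$S{\left(s \right)} = -56 + 8 \left(-33 + s\right)^{2} \left(-3 + s + s^{2}\right)^{2}$ ($S{\left(s \right)} = -56 + 8 \left(\left(s - 33\right) \left(s + \left(-3 + s^{2}\right)\right)\right)^{2} = -56 + 8 \left(\left(-33 + s\right) \left(-3 + s + s^{2}\right)\right)^{2} = -56 + 8 \left(-33 + s\right)^{2} \left(-3 + s + s^{2}\right)^{2}$)
$\frac{S{\left(185 \right)} + 1206837}{-1932530 + N{\left(201,-1327 \right)}} = \frac{\left(-56 + 8 \left(-33 + 185\right)^{2} \left(-3 + 185 + 185^{2}\right)^{2}\right) + 1206837}{-1932530 + 1066} = \frac{\left(-56 + 8 \cdot 152^{2} \left(-3 + 185 + 34225\right)^{2}\right) + 1206837}{-1931464} = \left(\left(-56 + 8 \cdot 23104 \cdot 34407^{2}\right) + 1206837\right) \left(- \frac{1}{1931464}\right) = \left(\left(-56 + 8 \cdot 23104 \cdot 1183841649\right) + 1206837\right) \left(- \frac{1}{1931464}\right) = \left(\left(-56 + 218811819667968\right) + 1206837\right) \left(- \frac{1}{1931464}\right) = \left(218811819667912 + 1206837\right) \left(- \frac{1}{1931464}\right) = 218811820874749 \left(- \frac{1}{1931464}\right) = - \frac{218811820874749}{1931464}$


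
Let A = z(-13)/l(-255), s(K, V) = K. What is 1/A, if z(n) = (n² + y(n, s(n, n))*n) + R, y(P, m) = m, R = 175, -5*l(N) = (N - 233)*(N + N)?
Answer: -16592/171 ≈ -97.029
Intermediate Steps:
l(N) = -2*N*(-233 + N)/5 (l(N) = -(N - 233)*(N + N)/5 = -(-233 + N)*2*N/5 = -2*N*(-233 + N)/5)
z(n) = 175 + 2*n² (z(n) = (n² + n*n) + 175 = (n² + n²) + 175 = 2*n² + 175 = 175 + 2*n²)
A = -171/16592 (A = (175 + 2*(-13)²)/(((⅖)*(-255)*(233 - 1*(-255)))) = (175 + 2*169)/(((⅖)*(-255)*(233 + 255))) = (175 + 338)/(((⅖)*(-255)*488)) = 513/(-49776) = 513*(-1/49776) = -171/16592 ≈ -0.010306)
1/A = 1/(-171/16592) = -16592/171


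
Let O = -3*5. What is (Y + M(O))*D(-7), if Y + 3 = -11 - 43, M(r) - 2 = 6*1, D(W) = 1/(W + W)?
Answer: 7/2 ≈ 3.5000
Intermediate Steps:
O = -15
D(W) = 1/(2*W)
M(r) = 8 (M(r) = 2 + 6*1 = 2 + 6 = 8)
Y = -57 (Y = -3 + (-11 - 43) = -3 - 54 = -57)
(Y + M(O))*D(-7) = (-57 + 8)*((½)/(-7)) = -49*(-1)/(2*7) = -49*(-1/14) = 7/2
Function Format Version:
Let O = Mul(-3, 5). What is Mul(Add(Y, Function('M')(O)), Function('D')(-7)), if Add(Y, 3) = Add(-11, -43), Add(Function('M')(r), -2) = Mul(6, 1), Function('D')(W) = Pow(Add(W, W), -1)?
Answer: Rational(7, 2) ≈ 3.5000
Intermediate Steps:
O = -15
Function('D')(W) = Mul(Rational(1, 2), Pow(W, -1)) (Function('D')(W) = Pow(Mul(2, W), -1) = Mul(Rational(1, 2), Pow(W, -1)))
Function('M')(r) = 8 (Function('M')(r) = Add(2, Mul(6, 1)) = Add(2, 6) = 8)
Y = -57 (Y = Add(-3, Add(-11, -43)) = Add(-3, -54) = -57)
Mul(Add(Y, Function('M')(O)), Function('D')(-7)) = Mul(Add(-57, 8), Mul(Rational(1, 2), Pow(-7, -1))) = Mul(-49, Mul(Rational(1, 2), Rational(-1, 7))) = Mul(-49, Rational(-1, 14)) = Rational(7, 2)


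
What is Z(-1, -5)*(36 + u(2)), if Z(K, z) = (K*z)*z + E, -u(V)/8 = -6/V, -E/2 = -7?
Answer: -660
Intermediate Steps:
E = 14 (E = -2*(-7) = 14)
u(V) = 48/V (u(V) = -(-48)/V = 48/V)
Z(K, z) = 14 + K*z² (Z(K, z) = (K*z)*z + 14 = K*z² + 14 = 14 + K*z²)
Z(-1, -5)*(36 + u(2)) = (14 - 1*(-5)²)*(36 + 48/2) = (14 - 1*25)*(36 + 48*(½)) = (14 - 25)*(36 + 24) = -11*60 = -660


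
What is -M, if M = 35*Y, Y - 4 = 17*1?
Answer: -735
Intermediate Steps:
Y = 21 (Y = 4 + 17*1 = 4 + 17 = 21)
M = 735 (M = 35*21 = 735)
-M = -1*735 = -735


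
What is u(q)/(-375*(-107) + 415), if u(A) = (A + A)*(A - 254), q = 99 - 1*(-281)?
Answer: 4788/2027 ≈ 2.3621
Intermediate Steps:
q = 380 (q = 99 + 281 = 380)
u(A) = 2*A*(-254 + A) (u(A) = (2*A)*(-254 + A) = 2*A*(-254 + A))
u(q)/(-375*(-107) + 415) = (2*380*(-254 + 380))/(-375*(-107) + 415) = (2*380*126)/(40125 + 415) = 95760/40540 = 95760*(1/40540) = 4788/2027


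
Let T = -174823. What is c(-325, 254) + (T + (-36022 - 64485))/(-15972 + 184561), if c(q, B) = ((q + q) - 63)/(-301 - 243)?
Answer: -1739739/5394848 ≈ -0.32248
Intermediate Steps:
c(q, B) = 63/544 - q/272 (c(q, B) = (2*q - 63)/(-544) = (-63 + 2*q)*(-1/544) = 63/544 - q/272)
c(-325, 254) + (T + (-36022 - 64485))/(-15972 + 184561) = (63/544 - 1/272*(-325)) + (-174823 + (-36022 - 64485))/(-15972 + 184561) = (63/544 + 325/272) + (-174823 - 100507)/168589 = 713/544 - 275330*1/168589 = 713/544 - 275330/168589 = -1739739/5394848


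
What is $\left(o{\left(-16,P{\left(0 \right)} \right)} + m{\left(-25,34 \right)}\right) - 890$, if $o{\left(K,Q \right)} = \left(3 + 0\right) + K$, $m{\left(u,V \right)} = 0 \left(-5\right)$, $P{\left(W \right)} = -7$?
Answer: $-903$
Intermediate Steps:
$m{\left(u,V \right)} = 0$
$o{\left(K,Q \right)} = 3 + K$
$\left(o{\left(-16,P{\left(0 \right)} \right)} + m{\left(-25,34 \right)}\right) - 890 = \left(\left(3 - 16\right) + 0\right) - 890 = \left(-13 + 0\right) - 890 = -13 - 890 = -903$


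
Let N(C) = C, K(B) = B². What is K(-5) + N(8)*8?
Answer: 89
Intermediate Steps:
K(-5) + N(8)*8 = (-5)² + 8*8 = 25 + 64 = 89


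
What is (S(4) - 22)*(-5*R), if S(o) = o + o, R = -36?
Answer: -2520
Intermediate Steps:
S(o) = 2*o
(S(4) - 22)*(-5*R) = (2*4 - 22)*(-5*(-36)) = (8 - 22)*180 = -14*180 = -2520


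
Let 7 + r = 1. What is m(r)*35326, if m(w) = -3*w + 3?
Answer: 741846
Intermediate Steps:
r = -6 (r = -7 + 1 = -6)
m(w) = 3 - 3*w
m(r)*35326 = (3 - 3*(-6))*35326 = (3 + 18)*35326 = 21*35326 = 741846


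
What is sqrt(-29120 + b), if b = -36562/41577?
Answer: I*sqrt(50339718710754)/41577 ≈ 170.65*I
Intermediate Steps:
b = -36562/41577 (b = -36562*1/41577 = -36562/41577 ≈ -0.87938)
sqrt(-29120 + b) = sqrt(-29120 - 36562/41577) = sqrt(-1210758802/41577) = I*sqrt(50339718710754)/41577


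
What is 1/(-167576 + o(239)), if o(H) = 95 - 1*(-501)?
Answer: -1/166980 ≈ -5.9887e-6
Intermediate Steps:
o(H) = 596 (o(H) = 95 + 501 = 596)
1/(-167576 + o(239)) = 1/(-167576 + 596) = 1/(-166980) = -1/166980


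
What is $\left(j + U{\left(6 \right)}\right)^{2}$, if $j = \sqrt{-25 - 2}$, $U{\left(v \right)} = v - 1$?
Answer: $-2 + 30 i \sqrt{3} \approx -2.0 + 51.962 i$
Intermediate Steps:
$U{\left(v \right)} = -1 + v$ ($U{\left(v \right)} = v - 1 = -1 + v$)
$j = 3 i \sqrt{3}$ ($j = \sqrt{-27} = 3 i \sqrt{3} \approx 5.1962 i$)
$\left(j + U{\left(6 \right)}\right)^{2} = \left(3 i \sqrt{3} + \left(-1 + 6\right)\right)^{2} = \left(3 i \sqrt{3} + 5\right)^{2} = \left(5 + 3 i \sqrt{3}\right)^{2}$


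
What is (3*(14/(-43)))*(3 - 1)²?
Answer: -168/43 ≈ -3.9070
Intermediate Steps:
(3*(14/(-43)))*(3 - 1)² = (3*(14*(-1/43)))*2² = (3*(-14/43))*4 = -42/43*4 = -168/43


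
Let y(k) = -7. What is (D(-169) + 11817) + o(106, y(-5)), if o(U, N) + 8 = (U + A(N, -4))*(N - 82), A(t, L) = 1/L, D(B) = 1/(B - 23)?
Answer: 460271/192 ≈ 2397.2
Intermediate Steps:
D(B) = 1/(-23 + B)
o(U, N) = -8 + (-82 + N)*(-¼ + U) (o(U, N) = -8 + (U + 1/(-4))*(N - 82) = -8 + (U - ¼)*(-82 + N) = -8 + (-¼ + U)*(-82 + N) = -8 + (-82 + N)*(-¼ + U))
(D(-169) + 11817) + o(106, y(-5)) = (1/(-23 - 169) + 11817) + (25/2 - 82*106 - ¼*(-7) - 7*106) = (1/(-192) + 11817) + (25/2 - 8692 + 7/4 - 742) = (-1/192 + 11817) - 37679/4 = 2268863/192 - 37679/4 = 460271/192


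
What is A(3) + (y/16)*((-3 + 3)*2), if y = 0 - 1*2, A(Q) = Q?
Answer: 3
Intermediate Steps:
y = -2 (y = 0 - 2 = -2)
A(3) + (y/16)*((-3 + 3)*2) = 3 + (-2/16)*((-3 + 3)*2) = 3 + (-2*1/16)*(0*2) = 3 - ⅛*0 = 3 + 0 = 3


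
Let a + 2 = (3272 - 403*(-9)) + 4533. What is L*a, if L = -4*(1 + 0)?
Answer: -45720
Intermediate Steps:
L = -4 (L = -4*1 = -4)
a = 11430 (a = -2 + ((3272 - 403*(-9)) + 4533) = -2 + ((3272 + 3627) + 4533) = -2 + (6899 + 4533) = -2 + 11432 = 11430)
L*a = -4*11430 = -45720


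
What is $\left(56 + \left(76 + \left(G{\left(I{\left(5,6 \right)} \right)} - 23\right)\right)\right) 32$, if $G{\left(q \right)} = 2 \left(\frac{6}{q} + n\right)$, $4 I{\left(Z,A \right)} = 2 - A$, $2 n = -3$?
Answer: $3008$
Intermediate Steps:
$n = - \frac{3}{2}$ ($n = \frac{1}{2} \left(-3\right) = - \frac{3}{2} \approx -1.5$)
$I{\left(Z,A \right)} = \frac{1}{2} - \frac{A}{4}$ ($I{\left(Z,A \right)} = \frac{2 - A}{4} = \frac{1}{2} - \frac{A}{4}$)
$G{\left(q \right)} = -3 + \frac{12}{q}$ ($G{\left(q \right)} = 2 \left(\frac{6}{q} - \frac{3}{2}\right) = 2 \left(- \frac{3}{2} + \frac{6}{q}\right) = -3 + \frac{12}{q}$)
$\left(56 + \left(76 + \left(G{\left(I{\left(5,6 \right)} \right)} - 23\right)\right)\right) 32 = \left(56 + \left(76 - \left(26 - \frac{12}{\frac{1}{2} - \frac{3}{2}}\right)\right)\right) 32 = \left(56 + \left(76 - \left(26 + 12\right)\right)\right) 32 = \left(56 + \left(76 + \left(\left(-3 + 12 \left(-1\right)\right) - 23\right)\right)\right) 32 = \left(56 + \left(76 - 38\right)\right) 32 = \left(56 + 38\right) 32 = 94 \cdot 32 = 3008$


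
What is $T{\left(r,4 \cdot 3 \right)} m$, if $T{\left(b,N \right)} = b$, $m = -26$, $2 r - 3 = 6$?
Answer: $-117$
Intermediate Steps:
$r = \frac{9}{2}$ ($r = \frac{3}{2} + \frac{1}{2} \cdot 6 = \frac{3}{2} + 3 = \frac{9}{2} \approx 4.5$)
$T{\left(r,4 \cdot 3 \right)} m = \frac{9}{2} \left(-26\right) = -117$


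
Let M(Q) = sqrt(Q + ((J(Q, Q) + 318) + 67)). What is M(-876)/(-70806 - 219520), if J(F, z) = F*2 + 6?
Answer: -I*sqrt(2237)/290326 ≈ -0.00016291*I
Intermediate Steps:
J(F, z) = 6 + 2*F (J(F, z) = 2*F + 6 = 6 + 2*F)
M(Q) = sqrt(391 + 3*Q) (M(Q) = sqrt(Q + (((6 + 2*Q) + 318) + 67)) = sqrt(Q + ((324 + 2*Q) + 67)) = sqrt(Q + (391 + 2*Q)) = sqrt(391 + 3*Q))
M(-876)/(-70806 - 219520) = sqrt(391 + 3*(-876))/(-70806 - 219520) = sqrt(391 - 2628)/(-290326) = sqrt(-2237)*(-1/290326) = (I*sqrt(2237))*(-1/290326) = -I*sqrt(2237)/290326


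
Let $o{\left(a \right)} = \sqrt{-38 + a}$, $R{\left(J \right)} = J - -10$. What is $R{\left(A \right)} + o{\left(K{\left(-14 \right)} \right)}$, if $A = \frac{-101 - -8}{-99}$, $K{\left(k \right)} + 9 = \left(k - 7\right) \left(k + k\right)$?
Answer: $\frac{361}{33} + \sqrt{541} \approx 34.199$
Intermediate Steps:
$K{\left(k \right)} = -9 + 2 k \left(-7 + k\right)$ ($K{\left(k \right)} = -9 + \left(k - 7\right) \left(k + k\right) = -9 + \left(-7 + k\right) 2 k = -9 + 2 k \left(-7 + k\right)$)
$A = \frac{31}{33}$ ($A = \left(-101 + 8\right) \left(- \frac{1}{99}\right) = \left(-93\right) \left(- \frac{1}{99}\right) = \frac{31}{33} \approx 0.93939$)
$R{\left(J \right)} = 10 + J$ ($R{\left(J \right)} = J + 10 = 10 + J$)
$R{\left(A \right)} + o{\left(K{\left(-14 \right)} \right)} = \left(10 + \frac{31}{33}\right) + \sqrt{-38 - \left(-187 - 392\right)} = \frac{361}{33} + \sqrt{-38 + \left(-9 + 196 + 2 \cdot 196\right)} = \frac{361}{33} + \sqrt{-38 + \left(-9 + 196 + 392\right)} = \frac{361}{33} + \sqrt{-38 + 579} = \frac{361}{33} + \sqrt{541}$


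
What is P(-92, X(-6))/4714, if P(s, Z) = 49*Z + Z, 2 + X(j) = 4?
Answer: 50/2357 ≈ 0.021213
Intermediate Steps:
X(j) = 2 (X(j) = -2 + 4 = 2)
P(s, Z) = 50*Z
P(-92, X(-6))/4714 = (50*2)/4714 = 100*(1/4714) = 50/2357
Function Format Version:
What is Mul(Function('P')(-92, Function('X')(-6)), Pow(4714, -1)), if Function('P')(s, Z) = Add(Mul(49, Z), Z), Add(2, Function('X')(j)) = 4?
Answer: Rational(50, 2357) ≈ 0.021213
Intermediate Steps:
Function('X')(j) = 2 (Function('X')(j) = Add(-2, 4) = 2)
Function('P')(s, Z) = Mul(50, Z)
Mul(Function('P')(-92, Function('X')(-6)), Pow(4714, -1)) = Mul(Mul(50, 2), Pow(4714, -1)) = Mul(100, Rational(1, 4714)) = Rational(50, 2357)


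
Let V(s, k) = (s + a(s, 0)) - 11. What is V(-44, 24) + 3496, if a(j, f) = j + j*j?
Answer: 5333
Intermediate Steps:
a(j, f) = j + j**2
V(s, k) = -11 + s + s*(1 + s) (V(s, k) = (s + s*(1 + s)) - 11 = -11 + s + s*(1 + s))
V(-44, 24) + 3496 = (-11 - 44 - 44*(1 - 44)) + 3496 = (-11 - 44 - 44*(-43)) + 3496 = (-11 - 44 + 1892) + 3496 = 1837 + 3496 = 5333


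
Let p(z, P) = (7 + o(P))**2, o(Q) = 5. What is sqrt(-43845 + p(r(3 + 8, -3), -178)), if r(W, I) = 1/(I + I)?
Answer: I*sqrt(43701) ≈ 209.05*I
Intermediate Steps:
r(W, I) = 1/(2*I)
p(z, P) = 144 (p(z, P) = (7 + 5)**2 = 12**2 = 144)
sqrt(-43845 + p(r(3 + 8, -3), -178)) = sqrt(-43845 + 144) = sqrt(-43701) = I*sqrt(43701)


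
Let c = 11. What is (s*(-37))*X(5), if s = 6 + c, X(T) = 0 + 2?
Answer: -1258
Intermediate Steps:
X(T) = 2
s = 17 (s = 6 + 11 = 17)
(s*(-37))*X(5) = (17*(-37))*2 = -629*2 = -1258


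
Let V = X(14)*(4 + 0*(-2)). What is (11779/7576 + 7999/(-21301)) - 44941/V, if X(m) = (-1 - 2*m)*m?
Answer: 2411182876/83569909 ≈ 28.852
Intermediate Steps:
X(m) = m*(-1 - 2*m)
V = -1624 (V = (-1*14*(1 + 2*14))*(4 + 0*(-2)) = (-1*14*(1 + 28))*(4 + 0) = -1*14*29*4 = -406*4 = -1624)
(11779/7576 + 7999/(-21301)) - 44941/V = (11779/7576 + 7999/(-21301)) - 44941/(-1624) = (11779*(1/7576) + 7999*(-1/21301)) - 44941*(-1/1624) = (11779/7576 - 7999/21301) + 44941/1624 = 190304055/161376376 + 44941/1624 = 2411182876/83569909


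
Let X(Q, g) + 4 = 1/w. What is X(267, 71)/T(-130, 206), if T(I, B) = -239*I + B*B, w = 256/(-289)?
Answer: -1313/18817536 ≈ -6.9775e-5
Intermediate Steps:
w = -256/289 (w = 256*(-1/289) = -256/289 ≈ -0.88581)
X(Q, g) = -1313/256 (X(Q, g) = -4 + 1/(-256/289) = -4 - 289/256 = -1313/256)
T(I, B) = B**2 - 239*I (T(I, B) = -239*I + B**2 = B**2 - 239*I)
X(267, 71)/T(-130, 206) = -1313/(256*(206**2 - 239*(-130))) = -1313/(256*(42436 + 31070)) = -1313/256/73506 = -1313/256*1/73506 = -1313/18817536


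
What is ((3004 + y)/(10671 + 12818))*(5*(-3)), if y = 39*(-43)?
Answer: -19905/23489 ≈ -0.84742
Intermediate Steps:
y = -1677
((3004 + y)/(10671 + 12818))*(5*(-3)) = ((3004 - 1677)/(10671 + 12818))*(5*(-3)) = (1327/23489)*(-15) = -19905/23489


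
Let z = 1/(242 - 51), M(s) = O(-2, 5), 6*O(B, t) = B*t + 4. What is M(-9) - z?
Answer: -192/191 ≈ -1.0052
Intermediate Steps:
O(B, t) = ⅔ + B*t/6 (O(B, t) = (B*t + 4)/6 = (4 + B*t)/6 = ⅔ + B*t/6)
M(s) = -1 (M(s) = ⅔ + (⅙)*(-2)*5 = ⅔ - 5/3 = -1)
z = 1/191 ≈ 0.0052356
M(-9) - z = -1 - 1*1/191 = -1 - 1/191 = -192/191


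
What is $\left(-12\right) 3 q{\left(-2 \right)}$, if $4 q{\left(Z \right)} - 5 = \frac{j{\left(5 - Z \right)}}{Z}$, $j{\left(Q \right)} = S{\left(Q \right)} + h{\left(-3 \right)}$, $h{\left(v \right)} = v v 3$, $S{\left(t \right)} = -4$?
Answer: $\frac{117}{2} \approx 58.5$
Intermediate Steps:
$h{\left(v \right)} = 3 v^{2}$ ($h{\left(v \right)} = v^{2} \cdot 3 = 3 v^{2}$)
$j{\left(Q \right)} = 23$ ($j{\left(Q \right)} = -4 + 3 \left(-3\right)^{2} = -4 + 3 \cdot 9 = -4 + 27 = 23$)
$q{\left(Z \right)} = \frac{5}{4} + \frac{23}{4 Z}$ ($q{\left(Z \right)} = \frac{5}{4} + \frac{23 \frac{1}{Z}}{4} = \frac{5}{4} + \frac{23}{4 Z}$)
$\left(-12\right) 3 q{\left(-2 \right)} = \left(-12\right) 3 \frac{23 + 5 \left(-2\right)}{4 \left(-2\right)} = - 36 \cdot \frac{1}{4} \left(- \frac{1}{2}\right) \left(23 - 10\right) = - 36 \cdot \frac{1}{4} \left(- \frac{1}{2}\right) 13 = \left(-36\right) \left(- \frac{13}{8}\right) = \frac{117}{2}$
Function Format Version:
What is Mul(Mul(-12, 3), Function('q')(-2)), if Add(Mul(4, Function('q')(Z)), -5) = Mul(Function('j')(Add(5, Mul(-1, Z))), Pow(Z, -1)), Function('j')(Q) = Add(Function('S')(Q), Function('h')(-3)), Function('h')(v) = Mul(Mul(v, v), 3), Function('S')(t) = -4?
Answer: Rational(117, 2) ≈ 58.500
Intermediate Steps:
Function('h')(v) = Mul(3, Pow(v, 2)) (Function('h')(v) = Mul(Pow(v, 2), 3) = Mul(3, Pow(v, 2)))
Function('j')(Q) = 23 (Function('j')(Q) = Add(-4, Mul(3, Pow(-3, 2))) = Add(-4, Mul(3, 9)) = Add(-4, 27) = 23)
Function('q')(Z) = Add(Rational(5, 4), Mul(Rational(23, 4), Pow(Z, -1))) (Function('q')(Z) = Add(Rational(5, 4), Mul(Rational(1, 4), Mul(23, Pow(Z, -1)))) = Add(Rational(5, 4), Mul(Rational(23, 4), Pow(Z, -1))))
Mul(Mul(-12, 3), Function('q')(-2)) = Mul(Mul(-12, 3), Mul(Rational(1, 4), Pow(-2, -1), Add(23, Mul(5, -2)))) = Mul(-36, Mul(Rational(1, 4), Rational(-1, 2), Add(23, -10))) = Mul(-36, Mul(Rational(1, 4), Rational(-1, 2), 13)) = Mul(-36, Rational(-13, 8)) = Rational(117, 2)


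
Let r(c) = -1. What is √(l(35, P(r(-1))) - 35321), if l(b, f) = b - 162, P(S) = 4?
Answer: 2*I*√8862 ≈ 188.28*I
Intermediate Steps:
l(b, f) = -162 + b
√(l(35, P(r(-1))) - 35321) = √((-162 + 35) - 35321) = √(-127 - 35321) = √(-35448) = 2*I*√8862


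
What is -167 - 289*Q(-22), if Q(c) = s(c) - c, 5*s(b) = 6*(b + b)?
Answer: 43671/5 ≈ 8734.2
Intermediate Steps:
s(b) = 12*b/5 (s(b) = (6*(b + b))/5 = (6*(2*b))/5 = (12*b)/5 = 12*b/5)
Q(c) = 7*c/5 (Q(c) = 12*c/5 - c = 7*c/5)
-167 - 289*Q(-22) = -167 - 2023*(-22)/5 = -167 - 289*(-154/5) = -167 + 44506/5 = 43671/5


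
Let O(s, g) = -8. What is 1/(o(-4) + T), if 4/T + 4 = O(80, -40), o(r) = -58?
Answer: -3/175 ≈ -0.017143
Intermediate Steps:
T = -1/3 (T = 4/(-4 - 8) = 4/(-12) = 4*(-1/12) = -1/3 ≈ -0.33333)
1/(o(-4) + T) = 1/(-58 - 1/3) = 1/(-175/3) = -3/175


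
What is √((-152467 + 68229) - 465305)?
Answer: I*√549543 ≈ 741.31*I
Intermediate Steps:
√((-152467 + 68229) - 465305) = √(-84238 - 465305) = √(-549543) = I*√549543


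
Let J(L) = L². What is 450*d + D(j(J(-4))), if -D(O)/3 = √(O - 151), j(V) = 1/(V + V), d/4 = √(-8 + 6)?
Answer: 3*I*(-√9662 + 4800*√2)/8 ≈ 2508.7*I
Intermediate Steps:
d = 4*I*√2 (d = 4*√(-8 + 6) = 4*√(-2) = 4*(I*√2) = 4*I*√2 ≈ 5.6569*I)
j(V) = 1/(2*V)
D(O) = -3*√(-151 + O) (D(O) = -3*√(O - 151) = -3*√(-151 + O))
450*d + D(j(J(-4))) = 450*(4*I*√2) - 3*√(-151 + 1/(2*((-4)²))) = 1800*I*√2 - 3*√(-151 + (½)/16) = 1800*I*√2 - 3*√(-151 + (½)*(1/16)) = 1800*I*√2 - 3*√(-151 + 1/32) = 1800*I*√2 - 3*I*√9662/8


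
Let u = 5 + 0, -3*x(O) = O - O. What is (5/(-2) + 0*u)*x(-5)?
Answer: 0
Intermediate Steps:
x(O) = 0 (x(O) = -(O - O)/3 = -1/3*0 = 0)
u = 5
(5/(-2) + 0*u)*x(-5) = (5/(-2) + 0*5)*0 = (5*(-1/2) + 0)*0 = (-5/2 + 0)*0 = -5/2*0 = 0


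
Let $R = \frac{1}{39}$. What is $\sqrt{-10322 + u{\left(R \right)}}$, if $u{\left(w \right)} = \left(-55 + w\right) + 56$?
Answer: $\frac{i \sqrt{15698202}}{39} \approx 101.59 i$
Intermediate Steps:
$R = \frac{1}{39} \approx 0.025641$
$u{\left(w \right)} = 1 + w$
$\sqrt{-10322 + u{\left(R \right)}} = \sqrt{-10322 + \left(1 + \frac{1}{39}\right)} = \sqrt{-10322 + \frac{40}{39}} = \sqrt{- \frac{402518}{39}} = \frac{i \sqrt{15698202}}{39}$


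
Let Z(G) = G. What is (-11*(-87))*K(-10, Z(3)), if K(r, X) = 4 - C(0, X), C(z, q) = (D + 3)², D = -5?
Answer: 0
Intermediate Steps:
C(z, q) = 4 (C(z, q) = (-5 + 3)² = (-2)² = 4)
K(r, X) = 0 (K(r, X) = 4 - 1*4 = 4 - 4 = 0)
(-11*(-87))*K(-10, Z(3)) = -11*(-87)*0 = 957*0 = 0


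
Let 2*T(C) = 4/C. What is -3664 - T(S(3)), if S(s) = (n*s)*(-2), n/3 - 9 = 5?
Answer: -461663/126 ≈ -3664.0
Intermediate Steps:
n = 42 (n = 27 + 3*5 = 27 + 15 = 42)
S(s) = -84*s (S(s) = (42*s)*(-2) = -84*s)
T(C) = 2/C (T(C) = (4/C)/2 = 2/C)
-3664 - T(S(3)) = -3664 - 2/((-84*3)) = -3664 - 2/(-252) = -3664 - 2*(-1)/252 = -3664 - 1*(-1/126) = -3664 + 1/126 = -461663/126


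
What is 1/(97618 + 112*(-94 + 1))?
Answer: 1/87202 ≈ 1.1468e-5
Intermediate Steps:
1/(97618 + 112*(-94 + 1)) = 1/(97618 + 112*(-93)) = 1/(97618 - 10416) = 1/87202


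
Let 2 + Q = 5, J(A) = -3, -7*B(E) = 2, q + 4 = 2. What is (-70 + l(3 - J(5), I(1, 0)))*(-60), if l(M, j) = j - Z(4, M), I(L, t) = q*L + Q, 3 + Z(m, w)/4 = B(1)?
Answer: 23460/7 ≈ 3351.4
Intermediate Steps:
q = -2 (q = -4 + 2 = -2)
B(E) = -2/7 (B(E) = -⅐*2 = -2/7)
Z(m, w) = -92/7 (Z(m, w) = -12 + 4*(-2/7) = -12 - 8/7 = -92/7)
Q = 3 (Q = -2 + 5 = 3)
I(L, t) = 3 - 2*L (I(L, t) = -2*L + 3 = 3 - 2*L)
l(M, j) = 92/7 + j (l(M, j) = j - 1*(-92/7) = j + 92/7 = 92/7 + j)
(-70 + l(3 - J(5), I(1, 0)))*(-60) = (-70 + (92/7 + (3 - 2*1)))*(-60) = (-70 + (92/7 + (3 - 2)))*(-60) = (-70 + (92/7 + 1))*(-60) = (-70 + 99/7)*(-60) = -391/7*(-60) = 23460/7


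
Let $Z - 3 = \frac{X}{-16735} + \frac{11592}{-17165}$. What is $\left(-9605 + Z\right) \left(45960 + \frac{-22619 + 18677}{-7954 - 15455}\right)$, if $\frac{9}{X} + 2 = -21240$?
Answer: $- \frac{233484407568294663734023}{529034538700785} \approx -4.4134 \cdot 10^{8}$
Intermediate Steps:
$X = - \frac{9}{21242}$ ($X = \frac{9}{-2 - 21240} = \frac{9}{-21242} = 9 \left(- \frac{1}{21242}\right) = - \frac{9}{21242} \approx -0.00042369$)
$Z = \frac{2836982584419}{1220379558710}$ ($Z = 3 + \left(- \frac{9}{21242 \left(-16735\right)} + \frac{11592}{-17165}\right) = 3 + \left(\left(- \frac{9}{21242}\right) \left(- \frac{1}{16735}\right) + 11592 \left(- \frac{1}{17165}\right)\right) = 3 + \left(\frac{9}{355484870} - \frac{11592}{17165}\right) = 3 - \frac{824156091711}{1220379558710} = \frac{2836982584419}{1220379558710} \approx 2.3247$)
$\left(-9605 + Z\right) \left(45960 + \frac{-22619 + 18677}{-7954 - 15455}\right) = \left(-9605 + \frac{2836982584419}{1220379558710}\right) \left(45960 + \frac{-22619 + 18677}{-7954 - 15455}\right) = - \frac{11718908678825131 \left(45960 - \frac{3942}{-23409}\right)}{1220379558710} = - \frac{11718908678825131 \left(45960 - - \frac{146}{867}\right)}{1220379558710} = - \frac{11718908678825131 \left(45960 + \frac{146}{867}\right)}{1220379558710} = \left(- \frac{11718908678825131}{1220379558710}\right) \frac{39847466}{867} = - \frac{233484407568294663734023}{529034538700785}$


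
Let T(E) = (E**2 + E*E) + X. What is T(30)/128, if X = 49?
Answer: 1849/128 ≈ 14.445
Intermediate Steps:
T(E) = 49 + 2*E**2 (T(E) = (E**2 + E*E) + 49 = (E**2 + E**2) + 49 = 2*E**2 + 49 = 49 + 2*E**2)
T(30)/128 = (49 + 2*30**2)/128 = (49 + 2*900)*(1/128) = (49 + 1800)*(1/128) = 1849*(1/128) = 1849/128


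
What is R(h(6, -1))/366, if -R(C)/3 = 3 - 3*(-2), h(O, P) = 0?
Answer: -9/122 ≈ -0.073771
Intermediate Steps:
R(C) = -27 (R(C) = -3*(3 - 3*(-2)) = -3*(3 + 6) = -3*9 = -27)
R(h(6, -1))/366 = -27/366 = -27*1/366 = -9/122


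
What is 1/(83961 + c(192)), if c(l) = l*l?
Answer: 1/120825 ≈ 8.2764e-6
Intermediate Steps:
c(l) = l²
1/(83961 + c(192)) = 1/(83961 + 192²) = 1/(83961 + 36864) = 1/120825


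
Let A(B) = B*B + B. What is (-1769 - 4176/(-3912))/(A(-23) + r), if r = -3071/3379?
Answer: -973736567/278192589 ≈ -3.5002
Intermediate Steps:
r = -3071/3379 (r = -3071*1/3379 = -3071/3379 ≈ -0.90885)
A(B) = B + B² (A(B) = B² + B = B + B²)
(-1769 - 4176/(-3912))/(A(-23) + r) = (-1769 - 4176/(-3912))/(-23*(1 - 23) - 3071/3379) = (-1769 - 4176*(-1/3912))/(-23*(-22) - 3071/3379) = (-1769 + 174/163)/(506 - 3071/3379) = -288173/(163*1706703/3379) = -288173/163*3379/1706703 = -973736567/278192589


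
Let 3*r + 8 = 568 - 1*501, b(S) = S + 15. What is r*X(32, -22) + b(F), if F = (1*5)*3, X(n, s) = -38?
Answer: -2152/3 ≈ -717.33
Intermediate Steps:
F = 15 (F = 5*3 = 15)
b(S) = 15 + S
r = 59/3 (r = -8/3 + (568 - 1*501)/3 = -8/3 + (568 - 501)/3 = -8/3 + (1/3)*67 = -8/3 + 67/3 = 59/3 ≈ 19.667)
r*X(32, -22) + b(F) = (59/3)*(-38) + (15 + 15) = -2242/3 + 30 = -2152/3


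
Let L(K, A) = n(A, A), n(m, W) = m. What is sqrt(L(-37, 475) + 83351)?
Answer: 3*sqrt(9314) ≈ 289.53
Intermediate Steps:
L(K, A) = A
sqrt(L(-37, 475) + 83351) = sqrt(475 + 83351) = sqrt(83826) = 3*sqrt(9314)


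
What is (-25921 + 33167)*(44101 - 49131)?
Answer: -36447380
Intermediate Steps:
(-25921 + 33167)*(44101 - 49131) = 7246*(-5030) = -36447380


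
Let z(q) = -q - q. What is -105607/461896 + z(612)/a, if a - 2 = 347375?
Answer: -37250803543/160452046792 ≈ -0.23216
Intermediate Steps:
a = 347377 (a = 2 + 347375 = 347377)
z(q) = -2*q
-105607/461896 + z(612)/a = -105607/461896 - 2*612/347377 = -105607*1/461896 - 1224*1/347377 = -105607/461896 - 1224/347377 = -37250803543/160452046792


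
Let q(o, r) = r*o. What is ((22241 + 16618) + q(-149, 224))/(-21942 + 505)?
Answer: -5483/21437 ≈ -0.25577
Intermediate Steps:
q(o, r) = o*r
((22241 + 16618) + q(-149, 224))/(-21942 + 505) = ((22241 + 16618) - 149*224)/(-21942 + 505) = (38859 - 33376)/(-21437) = 5483*(-1/21437) = -5483/21437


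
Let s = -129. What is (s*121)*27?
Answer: -421443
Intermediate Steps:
(s*121)*27 = -129*121*27 = -15609*27 = -421443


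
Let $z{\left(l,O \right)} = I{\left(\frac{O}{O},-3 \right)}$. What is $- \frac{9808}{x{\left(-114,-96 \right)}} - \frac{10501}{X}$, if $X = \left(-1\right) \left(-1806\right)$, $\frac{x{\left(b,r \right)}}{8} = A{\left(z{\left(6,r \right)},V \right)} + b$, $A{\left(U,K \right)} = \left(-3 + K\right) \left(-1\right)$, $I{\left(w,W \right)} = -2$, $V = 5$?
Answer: $\frac{124505}{26187} \approx 4.7545$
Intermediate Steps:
$z{\left(l,O \right)} = -2$
$A{\left(U,K \right)} = 3 - K$
$x{\left(b,r \right)} = -16 + 8 b$ ($x{\left(b,r \right)} = 8 \left(\left(3 - 5\right) + b\right) = 8 \left(-2 + b\right) = -16 + 8 b$)
$X = 1806$
$- \frac{9808}{x{\left(-114,-96 \right)}} - \frac{10501}{X} = - \frac{9808}{-16 + 8 \left(-114\right)} - \frac{10501}{1806} = - \frac{9808}{-16 - 912} - \frac{10501}{1806} = - \frac{9808}{-928} - \frac{10501}{1806} = \left(-9808\right) \left(- \frac{1}{928}\right) - \frac{10501}{1806} = \frac{613}{58} - \frac{10501}{1806} = \frac{124505}{26187}$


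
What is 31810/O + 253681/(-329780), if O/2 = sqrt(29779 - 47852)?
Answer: -253681/329780 - 15905*I*sqrt(18073)/18073 ≈ -0.76924 - 118.31*I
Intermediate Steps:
O = 2*I*sqrt(18073) (O = 2*sqrt(29779 - 47852) = 2*sqrt(-18073) = 2*(I*sqrt(18073)) = 2*I*sqrt(18073) ≈ 268.87*I)
31810/O + 253681/(-329780) = 31810/((2*I*sqrt(18073))) + 253681/(-329780) = 31810*(-I*sqrt(18073)/36146) + 253681*(-1/329780) = -15905*I*sqrt(18073)/18073 - 253681/329780 = -253681/329780 - 15905*I*sqrt(18073)/18073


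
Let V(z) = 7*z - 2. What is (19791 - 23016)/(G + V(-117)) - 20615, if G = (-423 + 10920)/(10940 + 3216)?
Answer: -239327047985/11611579 ≈ -20611.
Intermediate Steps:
G = 10497/14156 ≈ 0.74152
V(z) = -2 + 7*z
(19791 - 23016)/(G + V(-117)) - 20615 = (19791 - 23016)/(10497/14156 + (-2 + 7*(-117))) - 20615 = -3225/(10497/14156 + (-2 - 819)) - 20615 = -3225/(10497/14156 - 821) - 20615 = -3225/(-11611579/14156) - 20615 = -3225*(-14156/11611579) - 20615 = 45653100/11611579 - 20615 = -239327047985/11611579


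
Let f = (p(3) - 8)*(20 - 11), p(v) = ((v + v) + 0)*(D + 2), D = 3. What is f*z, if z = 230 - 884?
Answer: -129492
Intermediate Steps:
p(v) = 10*v (p(v) = ((v + v) + 0)*(3 + 2) = (2*v + 0)*5 = (2*v)*5 = 10*v)
z = -654
f = 198 (f = (10*3 - 8)*(20 - 11) = (30 - 8)*9 = 22*9 = 198)
f*z = 198*(-654) = -129492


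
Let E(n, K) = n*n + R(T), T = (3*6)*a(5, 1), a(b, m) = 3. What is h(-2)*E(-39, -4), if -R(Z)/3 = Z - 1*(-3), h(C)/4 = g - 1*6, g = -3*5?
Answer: -113400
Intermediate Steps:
g = -15
h(C) = -84 (h(C) = 4*(-15 - 1*6) = 4*(-15 - 6) = 4*(-21) = -84)
T = 54 (T = (3*6)*3 = 18*3 = 54)
R(Z) = -9 - 3*Z (R(Z) = -3*(Z - 1*(-3)) = -3*(Z + 3) = -3*(3 + Z) = -9 - 3*Z)
E(n, K) = -171 + n² (E(n, K) = n*n + (-9 - 3*54) = n² + (-9 - 162) = n² - 171 = -171 + n²)
h(-2)*E(-39, -4) = -84*(-171 + (-39)²) = -84*(-171 + 1521) = -84*1350 = -113400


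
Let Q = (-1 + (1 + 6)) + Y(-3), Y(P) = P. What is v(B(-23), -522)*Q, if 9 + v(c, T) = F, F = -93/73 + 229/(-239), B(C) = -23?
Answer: -587901/17447 ≈ -33.696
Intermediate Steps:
F = -38944/17447 (F = -93*1/73 + 229*(-1/239) = -93/73 - 229/239 = -38944/17447 ≈ -2.2321)
v(c, T) = -195967/17447 (v(c, T) = -9 - 38944/17447 = -195967/17447)
Q = 3 (Q = (-1 + (1 + 6)) - 3 = (-1 + 7) - 3 = 6 - 3 = 3)
v(B(-23), -522)*Q = -195967/17447*3 = -587901/17447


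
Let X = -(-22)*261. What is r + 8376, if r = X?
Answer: 14118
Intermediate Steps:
X = 5742 (X = -1*(-5742) = 5742)
r = 5742
r + 8376 = 5742 + 8376 = 14118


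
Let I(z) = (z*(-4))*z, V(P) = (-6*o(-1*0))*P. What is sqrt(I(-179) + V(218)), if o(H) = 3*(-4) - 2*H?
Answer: 2*I*sqrt(28117) ≈ 335.36*I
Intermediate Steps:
o(H) = -12 - 2*H
V(P) = 72*P (V(P) = (-6*(-12 - (-2)*0))*P = (-6*(-12 - 2*0))*P = (-6*(-12 + 0))*P = (-6*(-12))*P = 72*P)
I(z) = -4*z**2 (I(z) = (-4*z)*z = -4*z**2)
sqrt(I(-179) + V(218)) = sqrt(-4*(-179)**2 + 72*218) = sqrt(-4*32041 + 15696) = sqrt(-128164 + 15696) = sqrt(-112468) = 2*I*sqrt(28117)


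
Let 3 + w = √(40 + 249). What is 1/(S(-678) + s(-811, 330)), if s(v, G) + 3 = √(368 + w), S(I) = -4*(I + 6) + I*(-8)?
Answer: 8109/65755499 - √382/65755499 ≈ 0.00012302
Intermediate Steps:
w = 14 (w = -3 + √(40 + 249) = -3 + √289 = -3 + 17 = 14)
S(I) = -24 - 12*I (S(I) = -4*(6 + I) - 8*I = (-24 - 4*I) - 8*I = -24 - 12*I)
s(v, G) = -3 + √382 (s(v, G) = -3 + √(368 + 14) = -3 + √382)
1/(S(-678) + s(-811, 330)) = 1/((-24 - 12*(-678)) + (-3 + √382)) = 1/((-24 + 8136) + (-3 + √382)) = 1/(8112 + (-3 + √382)) = 1/(8109 + √382)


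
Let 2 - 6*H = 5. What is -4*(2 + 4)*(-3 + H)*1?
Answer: 84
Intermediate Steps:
H = -½ (H = ⅓ - ⅙*5 = ⅓ - ⅚ = -½ ≈ -0.50000)
-4*(2 + 4)*(-3 + H)*1 = -4*(2 + 4)*(-3 - ½)*1 = -24*(-7)/2*1 = -4*(-21)*1 = 84*1 = 84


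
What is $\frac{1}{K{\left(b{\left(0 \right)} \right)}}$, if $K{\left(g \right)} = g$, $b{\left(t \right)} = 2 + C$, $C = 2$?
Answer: $\frac{1}{4} \approx 0.25$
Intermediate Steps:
$b{\left(t \right)} = 4$ ($b{\left(t \right)} = 2 + 2 = 4$)
$\frac{1}{K{\left(b{\left(0 \right)} \right)}} = \frac{1}{4}$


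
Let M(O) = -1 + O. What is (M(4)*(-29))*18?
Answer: -1566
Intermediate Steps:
(M(4)*(-29))*18 = ((-1 + 4)*(-29))*18 = (3*(-29))*18 = -87*18 = -1566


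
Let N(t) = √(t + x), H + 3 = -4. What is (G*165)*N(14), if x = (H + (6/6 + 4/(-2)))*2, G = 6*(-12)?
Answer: -11880*I*√2 ≈ -16801.0*I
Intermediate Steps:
G = -72
H = -7 (H = -3 - 4 = -7)
x = -16 (x = (-7 + (6/6 + 4/(-2)))*2 = (-7 + (6*(⅙) + 4*(-½)))*2 = (-7 + (1 - 2))*2 = (-7 - 1)*2 = -8*2 = -16)
N(t) = √(-16 + t) (N(t) = √(t - 16) = √(-16 + t))
(G*165)*N(14) = (-72*165)*√(-16 + 14) = -11880*I*√2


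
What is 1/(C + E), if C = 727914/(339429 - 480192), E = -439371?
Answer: -46921/20615969329 ≈ -2.2760e-6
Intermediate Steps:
C = -242638/46921 (C = 727914/(-140763) = 727914*(-1/140763) = -242638/46921 ≈ -5.1712)
1/(C + E) = 1/(-242638/46921 - 439371) = 1/(-20615969329/46921) = -46921/20615969329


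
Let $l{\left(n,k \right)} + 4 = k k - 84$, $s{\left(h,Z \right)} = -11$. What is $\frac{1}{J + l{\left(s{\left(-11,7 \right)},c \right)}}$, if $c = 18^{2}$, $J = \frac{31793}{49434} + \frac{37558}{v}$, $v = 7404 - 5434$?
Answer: $\frac{48692490}{5108217528311} \approx 9.5322 \cdot 10^{-6}$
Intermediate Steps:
$v = 1970$ ($v = 7404 - 5434 = 1970$)
$J = \frac{959637191}{48692490}$ ($J = \frac{31793}{49434} + \frac{37558}{1970} = 31793 \cdot \frac{1}{49434} + 37558 \cdot \frac{1}{1970} = \frac{31793}{49434} + \frac{18779}{985} = \frac{959637191}{48692490} \approx 19.708$)
$c = 324$
$l{\left(n,k \right)} = -88 + k^{2}$ ($l{\left(n,k \right)} = -4 + \left(k k - 84\right) = -4 + \left(k^{2} - 84\right) = -4 + \left(-84 + k^{2}\right) = -88 + k^{2}$)
$\frac{1}{J + l{\left(s{\left(-11,7 \right)},c \right)}} = \frac{1}{\frac{959637191}{48692490} - \left(88 - 324^{2}\right)} = \frac{1}{\frac{959637191}{48692490} + \left(-88 + 104976\right)} = \frac{1}{\frac{959637191}{48692490} + 104888} = \frac{1}{\frac{5108217528311}{48692490}} = \frac{48692490}{5108217528311}$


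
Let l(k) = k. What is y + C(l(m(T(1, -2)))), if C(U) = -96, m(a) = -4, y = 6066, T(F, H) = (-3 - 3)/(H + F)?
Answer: 5970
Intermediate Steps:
T(F, H) = -6/(F + H)
y + C(l(m(T(1, -2)))) = 6066 - 96 = 5970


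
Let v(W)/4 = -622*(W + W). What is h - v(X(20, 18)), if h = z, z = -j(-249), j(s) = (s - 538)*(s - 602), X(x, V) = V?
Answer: -580169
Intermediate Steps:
j(s) = (-602 + s)*(-538 + s) (j(s) = (-538 + s)*(-602 + s) = (-602 + s)*(-538 + s))
z = -669737 (z = -(323876 + (-249)**2 - 1140*(-249)) = -(323876 + 62001 + 283860) = -1*669737 = -669737)
v(W) = -4976*W (v(W) = 4*(-622*(W + W)) = 4*(-1244*W) = -4976*W)
h = -669737
h - v(X(20, 18)) = -669737 - (-4976)*18 = -669737 - 1*(-89568) = -669737 + 89568 = -580169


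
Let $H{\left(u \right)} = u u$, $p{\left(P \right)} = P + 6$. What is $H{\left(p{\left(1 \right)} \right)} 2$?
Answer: $98$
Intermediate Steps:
$p{\left(P \right)} = 6 + P$
$H{\left(u \right)} = u^{2}$
$H{\left(p{\left(1 \right)} \right)} 2 = \left(6 + 1\right)^{2} \cdot 2 = 7^{2} \cdot 2 = 49 \cdot 2 = 98$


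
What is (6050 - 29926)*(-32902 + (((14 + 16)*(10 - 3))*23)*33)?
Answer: -3020027488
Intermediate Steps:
(6050 - 29926)*(-32902 + (((14 + 16)*(10 - 3))*23)*33) = -23876*(-32902 + ((30*7)*23)*33) = -23876*(-32902 + (210*23)*33) = -23876*(-32902 + 4830*33) = -23876*(-32902 + 159390) = -23876*126488 = -3020027488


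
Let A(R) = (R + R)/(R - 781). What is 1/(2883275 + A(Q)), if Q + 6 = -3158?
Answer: 3945/11374526203 ≈ 3.4683e-7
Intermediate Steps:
Q = -3164 (Q = -6 - 3158 = -3164)
A(R) = 2*R/(-781 + R) (A(R) = (2*R)/(-781 + R) = 2*R/(-781 + R))
1/(2883275 + A(Q)) = 1/(2883275 + 2*(-3164)/(-781 - 3164)) = 1/(2883275 + 2*(-3164)/(-3945)) = 1/(2883275 + 2*(-3164)*(-1/3945)) = 1/(2883275 + 6328/3945) = 1/(11374526203/3945) = 3945/11374526203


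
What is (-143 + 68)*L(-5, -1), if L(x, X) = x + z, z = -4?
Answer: 675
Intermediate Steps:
L(x, X) = -4 + x (L(x, X) = x - 4 = -4 + x)
(-143 + 68)*L(-5, -1) = (-143 + 68)*(-4 - 5) = -75*(-9) = 675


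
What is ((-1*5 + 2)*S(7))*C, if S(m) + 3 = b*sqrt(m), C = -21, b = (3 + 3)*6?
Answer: -189 + 2268*sqrt(7) ≈ 5811.6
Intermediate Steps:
b = 36 (b = 6*6 = 36)
S(m) = -3 + 36*sqrt(m)
((-1*5 + 2)*S(7))*C = ((-1*5 + 2)*(-3 + 36*sqrt(7)))*(-21) = ((-5 + 2)*(-3 + 36*sqrt(7)))*(-21) = -3*(-3 + 36*sqrt(7))*(-21) = (9 - 108*sqrt(7))*(-21) = -189 + 2268*sqrt(7)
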